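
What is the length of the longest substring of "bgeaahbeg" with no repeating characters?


Input: "bgeaahbeg"
Sliding window (track last position of each char):
  Position 0 ('b'): window [0,0] length 1 -- new best
  Position 1 ('g'): window [0,1] length 2 -- new best
  Position 2 ('e'): window [0,2] length 3 -- new best
  Position 3 ('a'): window [0,3] length 4 -- new best
  Position 4 ('a'): repeat (last at 3), move window start to 4
  Position 4 ('a'): window [4,4] length 1
  Position 5 ('h'): window [4,5] length 2
  Position 6 ('b'): window [4,6] length 3
  Position 7 ('e'): window [4,7] length 4
  Position 8 ('g'): window [4,8] length 5 -- new best
Longest substring with no repeats: "ahbeg" with length 5

5


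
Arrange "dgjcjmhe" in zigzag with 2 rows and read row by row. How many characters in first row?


Zigzag "dgjcjmhe" into 2 rows:
Placing characters:
  'd' => row 0
  'g' => row 1
  'j' => row 0
  'c' => row 1
  'j' => row 0
  'm' => row 1
  'h' => row 0
  'e' => row 1
Rows:
  Row 0: "djjh"
  Row 1: "gcme"
First row length: 4

4


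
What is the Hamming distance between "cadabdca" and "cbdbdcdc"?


Comparing "cadabdca" and "cbdbdcdc" position by position:
  Position 0: 'c' vs 'c' => same
  Position 1: 'a' vs 'b' => differ
  Position 2: 'd' vs 'd' => same
  Position 3: 'a' vs 'b' => differ
  Position 4: 'b' vs 'd' => differ
  Position 5: 'd' vs 'c' => differ
  Position 6: 'c' vs 'd' => differ
  Position 7: 'a' vs 'c' => differ
Total differences (Hamming distance): 6

6


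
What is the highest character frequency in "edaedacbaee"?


Input: edaedacbaee
Character counts:
  'a': 3
  'b': 1
  'c': 1
  'd': 2
  'e': 4
Maximum frequency: 4

4


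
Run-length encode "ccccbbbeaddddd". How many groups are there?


Input: ccccbbbeaddddd
Scanning for consecutive runs:
  Group 1: 'c' x 4 (positions 0-3)
  Group 2: 'b' x 3 (positions 4-6)
  Group 3: 'e' x 1 (positions 7-7)
  Group 4: 'a' x 1 (positions 8-8)
  Group 5: 'd' x 5 (positions 9-13)
Total groups: 5

5


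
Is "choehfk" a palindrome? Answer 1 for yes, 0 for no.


Input: choehfk
Reversed: kfheohc
  Compare pos 0 ('c') with pos 6 ('k'): MISMATCH
  Compare pos 1 ('h') with pos 5 ('f'): MISMATCH
  Compare pos 2 ('o') with pos 4 ('h'): MISMATCH
Result: not a palindrome

0


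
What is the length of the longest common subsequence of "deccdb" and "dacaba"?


LCS of "deccdb" and "dacaba"
DP table:
           d    a    c    a    b    a
      0    0    0    0    0    0    0
  d   0    1    1    1    1    1    1
  e   0    1    1    1    1    1    1
  c   0    1    1    2    2    2    2
  c   0    1    1    2    2    2    2
  d   0    1    1    2    2    2    2
  b   0    1    1    2    2    3    3
LCS length = dp[6][6] = 3

3


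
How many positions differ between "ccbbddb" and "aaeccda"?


Comparing "ccbbddb" and "aaeccda" position by position:
  Position 0: 'c' vs 'a' => DIFFER
  Position 1: 'c' vs 'a' => DIFFER
  Position 2: 'b' vs 'e' => DIFFER
  Position 3: 'b' vs 'c' => DIFFER
  Position 4: 'd' vs 'c' => DIFFER
  Position 5: 'd' vs 'd' => same
  Position 6: 'b' vs 'a' => DIFFER
Positions that differ: 6

6


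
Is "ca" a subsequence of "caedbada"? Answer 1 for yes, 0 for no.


Check if "ca" is a subsequence of "caedbada"
Greedy scan:
  Position 0 ('c'): matches sub[0] = 'c'
  Position 1 ('a'): matches sub[1] = 'a'
  Position 2 ('e'): no match needed
  Position 3 ('d'): no match needed
  Position 4 ('b'): no match needed
  Position 5 ('a'): no match needed
  Position 6 ('d'): no match needed
  Position 7 ('a'): no match needed
All 2 characters matched => is a subsequence

1


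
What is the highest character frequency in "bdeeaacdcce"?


Input: bdeeaacdcce
Character counts:
  'a': 2
  'b': 1
  'c': 3
  'd': 2
  'e': 3
Maximum frequency: 3

3


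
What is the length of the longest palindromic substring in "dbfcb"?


Input: "dbfcb"
Checking substrings for palindromes:
  No multi-char palindromic substrings found
Longest palindromic substring: "d" with length 1

1


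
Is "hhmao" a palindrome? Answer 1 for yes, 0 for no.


Input: hhmao
Reversed: oamhh
  Compare pos 0 ('h') with pos 4 ('o'): MISMATCH
  Compare pos 1 ('h') with pos 3 ('a'): MISMATCH
Result: not a palindrome

0


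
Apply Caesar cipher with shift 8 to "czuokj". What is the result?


Caesar cipher: shift "czuokj" by 8
  'c' (pos 2) + 8 = pos 10 = 'k'
  'z' (pos 25) + 8 = pos 7 = 'h'
  'u' (pos 20) + 8 = pos 2 = 'c'
  'o' (pos 14) + 8 = pos 22 = 'w'
  'k' (pos 10) + 8 = pos 18 = 's'
  'j' (pos 9) + 8 = pos 17 = 'r'
Result: khcwsr

khcwsr


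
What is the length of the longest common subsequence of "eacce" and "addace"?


LCS of "eacce" and "addace"
DP table:
           a    d    d    a    c    e
      0    0    0    0    0    0    0
  e   0    0    0    0    0    0    1
  a   0    1    1    1    1    1    1
  c   0    1    1    1    1    2    2
  c   0    1    1    1    1    2    2
  e   0    1    1    1    1    2    3
LCS length = dp[5][6] = 3

3


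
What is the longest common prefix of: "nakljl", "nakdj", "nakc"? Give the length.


Words: nakljl, nakdj, nakc
  Position 0: all 'n' => match
  Position 1: all 'a' => match
  Position 2: all 'k' => match
  Position 3: ('l', 'd', 'c') => mismatch, stop
LCP = "nak" (length 3)

3


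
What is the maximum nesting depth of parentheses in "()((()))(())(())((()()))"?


Input: "()((()))(())(())((()()))"
Tracking depth:
  Position 0 '(': depth becomes 1
  Position 1 ')': depth becomes 0
  Position 2 '(': depth becomes 1
  Position 3 '(': depth becomes 2
  Position 4 '(': depth becomes 3
  Position 5 ')': depth becomes 2
  Position 6 ')': depth becomes 1
  Position 7 ')': depth becomes 0
  Position 8 '(': depth becomes 1
  Position 9 '(': depth becomes 2
  Position 10 ')': depth becomes 1
  Position 11 ')': depth becomes 0
  Position 12 '(': depth becomes 1
  Position 13 '(': depth becomes 2
  Position 14 ')': depth becomes 1
  Position 15 ')': depth becomes 0
  Position 16 '(': depth becomes 1
  Position 17 '(': depth becomes 2
  Position 18 '(': depth becomes 3
  Position 19 ')': depth becomes 2
  Position 20 '(': depth becomes 3
  Position 21 ')': depth becomes 2
  Position 22 ')': depth becomes 1
  Position 23 ')': depth becomes 0
Maximum depth reached: 3

3


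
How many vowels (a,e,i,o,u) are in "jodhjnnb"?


Input: jodhjnnb
Checking each character:
  'j' at position 0: consonant
  'o' at position 1: vowel (running total: 1)
  'd' at position 2: consonant
  'h' at position 3: consonant
  'j' at position 4: consonant
  'n' at position 5: consonant
  'n' at position 6: consonant
  'b' at position 7: consonant
Total vowels: 1

1


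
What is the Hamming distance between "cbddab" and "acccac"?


Comparing "cbddab" and "acccac" position by position:
  Position 0: 'c' vs 'a' => differ
  Position 1: 'b' vs 'c' => differ
  Position 2: 'd' vs 'c' => differ
  Position 3: 'd' vs 'c' => differ
  Position 4: 'a' vs 'a' => same
  Position 5: 'b' vs 'c' => differ
Total differences (Hamming distance): 5

5


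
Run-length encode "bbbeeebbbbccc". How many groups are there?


Input: bbbeeebbbbccc
Scanning for consecutive runs:
  Group 1: 'b' x 3 (positions 0-2)
  Group 2: 'e' x 3 (positions 3-5)
  Group 3: 'b' x 4 (positions 6-9)
  Group 4: 'c' x 3 (positions 10-12)
Total groups: 4

4


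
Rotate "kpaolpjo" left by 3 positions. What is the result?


Input: "kpaolpjo", rotate left by 3
First 3 characters: "kpa"
Remaining characters: "olpjo"
Concatenate remaining + first: "olpjo" + "kpa" = "olpjokpa"

olpjokpa


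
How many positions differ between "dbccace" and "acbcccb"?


Comparing "dbccace" and "acbcccb" position by position:
  Position 0: 'd' vs 'a' => DIFFER
  Position 1: 'b' vs 'c' => DIFFER
  Position 2: 'c' vs 'b' => DIFFER
  Position 3: 'c' vs 'c' => same
  Position 4: 'a' vs 'c' => DIFFER
  Position 5: 'c' vs 'c' => same
  Position 6: 'e' vs 'b' => DIFFER
Positions that differ: 5

5


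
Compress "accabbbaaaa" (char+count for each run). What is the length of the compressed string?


Input: accabbbaaaa
Runs:
  'a' x 1 => "a1"
  'c' x 2 => "c2"
  'a' x 1 => "a1"
  'b' x 3 => "b3"
  'a' x 4 => "a4"
Compressed: "a1c2a1b3a4"
Compressed length: 10

10


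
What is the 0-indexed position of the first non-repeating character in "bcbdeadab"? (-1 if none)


Input: bcbdeadab
Character frequencies:
  'a': 2
  'b': 3
  'c': 1
  'd': 2
  'e': 1
Scanning left to right for freq == 1:
  Position 0 ('b'): freq=3, skip
  Position 1 ('c'): unique! => answer = 1

1


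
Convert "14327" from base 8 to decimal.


Input: "14327" in base 8
Positional expansion:
  Digit '1' (value 1) x 8^4 = 4096
  Digit '4' (value 4) x 8^3 = 2048
  Digit '3' (value 3) x 8^2 = 192
  Digit '2' (value 2) x 8^1 = 16
  Digit '7' (value 7) x 8^0 = 7
Sum = 6359

6359


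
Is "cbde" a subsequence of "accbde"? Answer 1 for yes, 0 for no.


Check if "cbde" is a subsequence of "accbde"
Greedy scan:
  Position 0 ('a'): no match needed
  Position 1 ('c'): matches sub[0] = 'c'
  Position 2 ('c'): no match needed
  Position 3 ('b'): matches sub[1] = 'b'
  Position 4 ('d'): matches sub[2] = 'd'
  Position 5 ('e'): matches sub[3] = 'e'
All 4 characters matched => is a subsequence

1


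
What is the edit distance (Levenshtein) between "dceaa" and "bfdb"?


Computing edit distance: "dceaa" -> "bfdb"
DP table:
           b    f    d    b
      0    1    2    3    4
  d   1    1    2    2    3
  c   2    2    2    3    3
  e   3    3    3    3    4
  a   4    4    4    4    4
  a   5    5    5    5    5
Edit distance = dp[5][4] = 5

5


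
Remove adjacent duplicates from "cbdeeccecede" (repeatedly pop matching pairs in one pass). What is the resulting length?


Input: cbdeeccecede
Stack-based adjacent duplicate removal:
  Read 'c': push. Stack: c
  Read 'b': push. Stack: cb
  Read 'd': push. Stack: cbd
  Read 'e': push. Stack: cbde
  Read 'e': matches stack top 'e' => pop. Stack: cbd
  Read 'c': push. Stack: cbdc
  Read 'c': matches stack top 'c' => pop. Stack: cbd
  Read 'e': push. Stack: cbde
  Read 'c': push. Stack: cbdec
  Read 'e': push. Stack: cbdece
  Read 'd': push. Stack: cbdeced
  Read 'e': push. Stack: cbdecede
Final stack: "cbdecede" (length 8)

8


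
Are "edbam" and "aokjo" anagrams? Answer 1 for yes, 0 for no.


Strings: "edbam", "aokjo"
Sorted first:  abdem
Sorted second: ajkoo
Differ at position 1: 'b' vs 'j' => not anagrams

0


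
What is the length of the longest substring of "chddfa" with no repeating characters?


Input: "chddfa"
Sliding window (track last position of each char):
  Position 0 ('c'): window [0,0] length 1 -- new best
  Position 1 ('h'): window [0,1] length 2 -- new best
  Position 2 ('d'): window [0,2] length 3 -- new best
  Position 3 ('d'): repeat (last at 2), move window start to 3
  Position 3 ('d'): window [3,3] length 1
  Position 4 ('f'): window [3,4] length 2
  Position 5 ('a'): window [3,5] length 3
Longest substring with no repeats: "chd" with length 3

3


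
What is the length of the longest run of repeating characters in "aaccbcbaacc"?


Input: "aaccbcbaacc"
Scanning for longest run:
  Position 1 ('a'): continues run of 'a', length=2
  Position 2 ('c'): new char, reset run to 1
  Position 3 ('c'): continues run of 'c', length=2
  Position 4 ('b'): new char, reset run to 1
  Position 5 ('c'): new char, reset run to 1
  Position 6 ('b'): new char, reset run to 1
  Position 7 ('a'): new char, reset run to 1
  Position 8 ('a'): continues run of 'a', length=2
  Position 9 ('c'): new char, reset run to 1
  Position 10 ('c'): continues run of 'c', length=2
Longest run: 'a' with length 2

2


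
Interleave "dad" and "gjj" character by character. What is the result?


Interleaving "dad" and "gjj":
  Position 0: 'd' from first, 'g' from second => "dg"
  Position 1: 'a' from first, 'j' from second => "aj"
  Position 2: 'd' from first, 'j' from second => "dj"
Result: dgajdj

dgajdj


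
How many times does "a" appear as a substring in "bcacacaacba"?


Searching for "a" in "bcacacaacba"
Scanning each position:
  Position 0: "b" => no
  Position 1: "c" => no
  Position 2: "a" => MATCH
  Position 3: "c" => no
  Position 4: "a" => MATCH
  Position 5: "c" => no
  Position 6: "a" => MATCH
  Position 7: "a" => MATCH
  Position 8: "c" => no
  Position 9: "b" => no
  Position 10: "a" => MATCH
Total occurrences: 5

5


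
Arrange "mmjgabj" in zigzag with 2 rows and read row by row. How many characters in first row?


Zigzag "mmjgabj" into 2 rows:
Placing characters:
  'm' => row 0
  'm' => row 1
  'j' => row 0
  'g' => row 1
  'a' => row 0
  'b' => row 1
  'j' => row 0
Rows:
  Row 0: "mjaj"
  Row 1: "mgb"
First row length: 4

4


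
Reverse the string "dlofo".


Input: dlofo
Reading characters right to left:
  Position 4: 'o'
  Position 3: 'f'
  Position 2: 'o'
  Position 1: 'l'
  Position 0: 'd'
Reversed: ofold

ofold


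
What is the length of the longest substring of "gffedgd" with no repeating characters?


Input: "gffedgd"
Sliding window (track last position of each char):
  Position 0 ('g'): window [0,0] length 1 -- new best
  Position 1 ('f'): window [0,1] length 2 -- new best
  Position 2 ('f'): repeat (last at 1), move window start to 2
  Position 2 ('f'): window [2,2] length 1
  Position 3 ('e'): window [2,3] length 2
  Position 4 ('d'): window [2,4] length 3 -- new best
  Position 5 ('g'): window [2,5] length 4 -- new best
  Position 6 ('d'): repeat (last at 4), move window start to 5
  Position 6 ('d'): window [5,6] length 2
Longest substring with no repeats: "fedg" with length 4

4


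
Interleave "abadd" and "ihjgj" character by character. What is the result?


Interleaving "abadd" and "ihjgj":
  Position 0: 'a' from first, 'i' from second => "ai"
  Position 1: 'b' from first, 'h' from second => "bh"
  Position 2: 'a' from first, 'j' from second => "aj"
  Position 3: 'd' from first, 'g' from second => "dg"
  Position 4: 'd' from first, 'j' from second => "dj"
Result: aibhajdgdj

aibhajdgdj


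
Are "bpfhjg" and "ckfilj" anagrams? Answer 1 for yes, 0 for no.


Strings: "bpfhjg", "ckfilj"
Sorted first:  bfghjp
Sorted second: cfijkl
Differ at position 0: 'b' vs 'c' => not anagrams

0


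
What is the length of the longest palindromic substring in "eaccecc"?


Input: "eaccecc"
Checking substrings for palindromes:
  [2:7] "ccecc" (len 5) => palindrome
  [3:6] "cec" (len 3) => palindrome
  [2:4] "cc" (len 2) => palindrome
  [5:7] "cc" (len 2) => palindrome
Longest palindromic substring: "ccecc" with length 5

5


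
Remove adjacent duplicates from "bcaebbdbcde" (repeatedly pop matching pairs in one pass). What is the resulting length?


Input: bcaebbdbcde
Stack-based adjacent duplicate removal:
  Read 'b': push. Stack: b
  Read 'c': push. Stack: bc
  Read 'a': push. Stack: bca
  Read 'e': push. Stack: bcae
  Read 'b': push. Stack: bcaeb
  Read 'b': matches stack top 'b' => pop. Stack: bcae
  Read 'd': push. Stack: bcaed
  Read 'b': push. Stack: bcaedb
  Read 'c': push. Stack: bcaedbc
  Read 'd': push. Stack: bcaedbcd
  Read 'e': push. Stack: bcaedbcde
Final stack: "bcaedbcde" (length 9)

9


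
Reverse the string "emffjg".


Input: emffjg
Reading characters right to left:
  Position 5: 'g'
  Position 4: 'j'
  Position 3: 'f'
  Position 2: 'f'
  Position 1: 'm'
  Position 0: 'e'
Reversed: gjffme

gjffme


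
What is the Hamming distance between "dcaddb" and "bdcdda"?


Comparing "dcaddb" and "bdcdda" position by position:
  Position 0: 'd' vs 'b' => differ
  Position 1: 'c' vs 'd' => differ
  Position 2: 'a' vs 'c' => differ
  Position 3: 'd' vs 'd' => same
  Position 4: 'd' vs 'd' => same
  Position 5: 'b' vs 'a' => differ
Total differences (Hamming distance): 4

4


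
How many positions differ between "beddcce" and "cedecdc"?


Comparing "beddcce" and "cedecdc" position by position:
  Position 0: 'b' vs 'c' => DIFFER
  Position 1: 'e' vs 'e' => same
  Position 2: 'd' vs 'd' => same
  Position 3: 'd' vs 'e' => DIFFER
  Position 4: 'c' vs 'c' => same
  Position 5: 'c' vs 'd' => DIFFER
  Position 6: 'e' vs 'c' => DIFFER
Positions that differ: 4

4


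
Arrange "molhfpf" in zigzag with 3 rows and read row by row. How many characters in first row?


Zigzag "molhfpf" into 3 rows:
Placing characters:
  'm' => row 0
  'o' => row 1
  'l' => row 2
  'h' => row 1
  'f' => row 0
  'p' => row 1
  'f' => row 2
Rows:
  Row 0: "mf"
  Row 1: "ohp"
  Row 2: "lf"
First row length: 2

2


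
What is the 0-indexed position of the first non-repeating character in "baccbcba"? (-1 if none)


Input: baccbcba
Character frequencies:
  'a': 2
  'b': 3
  'c': 3
Scanning left to right for freq == 1:
  Position 0 ('b'): freq=3, skip
  Position 1 ('a'): freq=2, skip
  Position 2 ('c'): freq=3, skip
  Position 3 ('c'): freq=3, skip
  Position 4 ('b'): freq=3, skip
  Position 5 ('c'): freq=3, skip
  Position 6 ('b'): freq=3, skip
  Position 7 ('a'): freq=2, skip
  No unique character found => answer = -1

-1


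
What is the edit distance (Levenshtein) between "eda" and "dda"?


Computing edit distance: "eda" -> "dda"
DP table:
           d    d    a
      0    1    2    3
  e   1    1    2    3
  d   2    1    1    2
  a   3    2    2    1
Edit distance = dp[3][3] = 1

1


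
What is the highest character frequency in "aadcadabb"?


Input: aadcadabb
Character counts:
  'a': 4
  'b': 2
  'c': 1
  'd': 2
Maximum frequency: 4

4


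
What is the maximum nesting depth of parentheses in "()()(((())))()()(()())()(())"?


Input: "()()(((())))()()(()())()(())"
Tracking depth:
  Position 0 '(': depth becomes 1
  Position 1 ')': depth becomes 0
  Position 2 '(': depth becomes 1
  Position 3 ')': depth becomes 0
  Position 4 '(': depth becomes 1
  Position 5 '(': depth becomes 2
  Position 6 '(': depth becomes 3
  Position 7 '(': depth becomes 4
  Position 8 ')': depth becomes 3
  Position 9 ')': depth becomes 2
  Position 10 ')': depth becomes 1
  Position 11 ')': depth becomes 0
  Position 12 '(': depth becomes 1
  Position 13 ')': depth becomes 0
  Position 14 '(': depth becomes 1
  Position 15 ')': depth becomes 0
  Position 16 '(': depth becomes 1
  Position 17 '(': depth becomes 2
  Position 18 ')': depth becomes 1
  Position 19 '(': depth becomes 2
  Position 20 ')': depth becomes 1
  Position 21 ')': depth becomes 0
  Position 22 '(': depth becomes 1
  Position 23 ')': depth becomes 0
  Position 24 '(': depth becomes 1
  Position 25 '(': depth becomes 2
  Position 26 ')': depth becomes 1
  Position 27 ')': depth becomes 0
Maximum depth reached: 4

4


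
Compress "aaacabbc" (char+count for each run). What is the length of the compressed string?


Input: aaacabbc
Runs:
  'a' x 3 => "a3"
  'c' x 1 => "c1"
  'a' x 1 => "a1"
  'b' x 2 => "b2"
  'c' x 1 => "c1"
Compressed: "a3c1a1b2c1"
Compressed length: 10

10


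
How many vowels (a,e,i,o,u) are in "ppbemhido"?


Input: ppbemhido
Checking each character:
  'p' at position 0: consonant
  'p' at position 1: consonant
  'b' at position 2: consonant
  'e' at position 3: vowel (running total: 1)
  'm' at position 4: consonant
  'h' at position 5: consonant
  'i' at position 6: vowel (running total: 2)
  'd' at position 7: consonant
  'o' at position 8: vowel (running total: 3)
Total vowels: 3

3


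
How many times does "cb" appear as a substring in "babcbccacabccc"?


Searching for "cb" in "babcbccacabccc"
Scanning each position:
  Position 0: "ba" => no
  Position 1: "ab" => no
  Position 2: "bc" => no
  Position 3: "cb" => MATCH
  Position 4: "bc" => no
  Position 5: "cc" => no
  Position 6: "ca" => no
  Position 7: "ac" => no
  Position 8: "ca" => no
  Position 9: "ab" => no
  Position 10: "bc" => no
  Position 11: "cc" => no
  Position 12: "cc" => no
Total occurrences: 1

1


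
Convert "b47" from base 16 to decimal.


Input: "b47" in base 16
Positional expansion:
  Digit 'b' (value 11) x 16^2 = 2816
  Digit '4' (value 4) x 16^1 = 64
  Digit '7' (value 7) x 16^0 = 7
Sum = 2887

2887


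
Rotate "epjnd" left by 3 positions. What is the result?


Input: "epjnd", rotate left by 3
First 3 characters: "epj"
Remaining characters: "nd"
Concatenate remaining + first: "nd" + "epj" = "ndepj"

ndepj


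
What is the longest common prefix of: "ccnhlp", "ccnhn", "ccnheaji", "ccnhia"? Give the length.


Words: ccnhlp, ccnhn, ccnheaji, ccnhia
  Position 0: all 'c' => match
  Position 1: all 'c' => match
  Position 2: all 'n' => match
  Position 3: all 'h' => match
  Position 4: ('l', 'n', 'e', 'i') => mismatch, stop
LCP = "ccnh" (length 4)

4


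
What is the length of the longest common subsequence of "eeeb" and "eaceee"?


LCS of "eeeb" and "eaceee"
DP table:
           e    a    c    e    e    e
      0    0    0    0    0    0    0
  e   0    1    1    1    1    1    1
  e   0    1    1    1    2    2    2
  e   0    1    1    1    2    3    3
  b   0    1    1    1    2    3    3
LCS length = dp[4][6] = 3

3


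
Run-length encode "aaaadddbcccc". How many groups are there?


Input: aaaadddbcccc
Scanning for consecutive runs:
  Group 1: 'a' x 4 (positions 0-3)
  Group 2: 'd' x 3 (positions 4-6)
  Group 3: 'b' x 1 (positions 7-7)
  Group 4: 'c' x 4 (positions 8-11)
Total groups: 4

4


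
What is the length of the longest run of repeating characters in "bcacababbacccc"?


Input: "bcacababbacccc"
Scanning for longest run:
  Position 1 ('c'): new char, reset run to 1
  Position 2 ('a'): new char, reset run to 1
  Position 3 ('c'): new char, reset run to 1
  Position 4 ('a'): new char, reset run to 1
  Position 5 ('b'): new char, reset run to 1
  Position 6 ('a'): new char, reset run to 1
  Position 7 ('b'): new char, reset run to 1
  Position 8 ('b'): continues run of 'b', length=2
  Position 9 ('a'): new char, reset run to 1
  Position 10 ('c'): new char, reset run to 1
  Position 11 ('c'): continues run of 'c', length=2
  Position 12 ('c'): continues run of 'c', length=3
  Position 13 ('c'): continues run of 'c', length=4
Longest run: 'c' with length 4

4


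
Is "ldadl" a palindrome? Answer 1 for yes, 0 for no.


Input: ldadl
Reversed: ldadl
  Compare pos 0 ('l') with pos 4 ('l'): match
  Compare pos 1 ('d') with pos 3 ('d'): match
Result: palindrome

1


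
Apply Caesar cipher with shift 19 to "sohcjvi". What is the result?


Caesar cipher: shift "sohcjvi" by 19
  's' (pos 18) + 19 = pos 11 = 'l'
  'o' (pos 14) + 19 = pos 7 = 'h'
  'h' (pos 7) + 19 = pos 0 = 'a'
  'c' (pos 2) + 19 = pos 21 = 'v'
  'j' (pos 9) + 19 = pos 2 = 'c'
  'v' (pos 21) + 19 = pos 14 = 'o'
  'i' (pos 8) + 19 = pos 1 = 'b'
Result: lhavcob

lhavcob


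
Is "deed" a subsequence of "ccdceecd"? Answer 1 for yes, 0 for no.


Check if "deed" is a subsequence of "ccdceecd"
Greedy scan:
  Position 0 ('c'): no match needed
  Position 1 ('c'): no match needed
  Position 2 ('d'): matches sub[0] = 'd'
  Position 3 ('c'): no match needed
  Position 4 ('e'): matches sub[1] = 'e'
  Position 5 ('e'): matches sub[2] = 'e'
  Position 6 ('c'): no match needed
  Position 7 ('d'): matches sub[3] = 'd'
All 4 characters matched => is a subsequence

1


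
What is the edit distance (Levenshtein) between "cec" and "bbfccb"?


Computing edit distance: "cec" -> "bbfccb"
DP table:
           b    b    f    c    c    b
      0    1    2    3    4    5    6
  c   1    1    2    3    3    4    5
  e   2    2    2    3    4    4    5
  c   3    3    3    3    3    4    5
Edit distance = dp[3][6] = 5

5


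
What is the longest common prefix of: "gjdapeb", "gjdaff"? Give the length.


Words: gjdapeb, gjdaff
  Position 0: all 'g' => match
  Position 1: all 'j' => match
  Position 2: all 'd' => match
  Position 3: all 'a' => match
  Position 4: ('p', 'f') => mismatch, stop
LCP = "gjda" (length 4)

4


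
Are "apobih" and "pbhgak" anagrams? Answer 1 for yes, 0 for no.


Strings: "apobih", "pbhgak"
Sorted first:  abhiop
Sorted second: abghkp
Differ at position 2: 'h' vs 'g' => not anagrams

0


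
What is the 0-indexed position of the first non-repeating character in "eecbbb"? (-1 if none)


Input: eecbbb
Character frequencies:
  'b': 3
  'c': 1
  'e': 2
Scanning left to right for freq == 1:
  Position 0 ('e'): freq=2, skip
  Position 1 ('e'): freq=2, skip
  Position 2 ('c'): unique! => answer = 2

2


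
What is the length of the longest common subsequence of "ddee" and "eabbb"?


LCS of "ddee" and "eabbb"
DP table:
           e    a    b    b    b
      0    0    0    0    0    0
  d   0    0    0    0    0    0
  d   0    0    0    0    0    0
  e   0    1    1    1    1    1
  e   0    1    1    1    1    1
LCS length = dp[4][5] = 1

1


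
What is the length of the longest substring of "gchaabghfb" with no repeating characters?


Input: "gchaabghfb"
Sliding window (track last position of each char):
  Position 0 ('g'): window [0,0] length 1 -- new best
  Position 1 ('c'): window [0,1] length 2 -- new best
  Position 2 ('h'): window [0,2] length 3 -- new best
  Position 3 ('a'): window [0,3] length 4 -- new best
  Position 4 ('a'): repeat (last at 3), move window start to 4
  Position 4 ('a'): window [4,4] length 1
  Position 5 ('b'): window [4,5] length 2
  Position 6 ('g'): window [4,6] length 3
  Position 7 ('h'): window [4,7] length 4
  Position 8 ('f'): window [4,8] length 5 -- new best
  Position 9 ('b'): repeat (last at 5), move window start to 6
  Position 9 ('b'): window [6,9] length 4
Longest substring with no repeats: "abghf" with length 5

5


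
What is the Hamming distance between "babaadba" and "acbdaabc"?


Comparing "babaadba" and "acbdaabc" position by position:
  Position 0: 'b' vs 'a' => differ
  Position 1: 'a' vs 'c' => differ
  Position 2: 'b' vs 'b' => same
  Position 3: 'a' vs 'd' => differ
  Position 4: 'a' vs 'a' => same
  Position 5: 'd' vs 'a' => differ
  Position 6: 'b' vs 'b' => same
  Position 7: 'a' vs 'c' => differ
Total differences (Hamming distance): 5

5


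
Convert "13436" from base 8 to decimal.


Input: "13436" in base 8
Positional expansion:
  Digit '1' (value 1) x 8^4 = 4096
  Digit '3' (value 3) x 8^3 = 1536
  Digit '4' (value 4) x 8^2 = 256
  Digit '3' (value 3) x 8^1 = 24
  Digit '6' (value 6) x 8^0 = 6
Sum = 5918

5918


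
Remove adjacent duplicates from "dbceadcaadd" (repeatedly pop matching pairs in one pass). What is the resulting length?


Input: dbceadcaadd
Stack-based adjacent duplicate removal:
  Read 'd': push. Stack: d
  Read 'b': push. Stack: db
  Read 'c': push. Stack: dbc
  Read 'e': push. Stack: dbce
  Read 'a': push. Stack: dbcea
  Read 'd': push. Stack: dbcead
  Read 'c': push. Stack: dbceadc
  Read 'a': push. Stack: dbceadca
  Read 'a': matches stack top 'a' => pop. Stack: dbceadc
  Read 'd': push. Stack: dbceadcd
  Read 'd': matches stack top 'd' => pop. Stack: dbceadc
Final stack: "dbceadc" (length 7)

7


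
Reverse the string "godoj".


Input: godoj
Reading characters right to left:
  Position 4: 'j'
  Position 3: 'o'
  Position 2: 'd'
  Position 1: 'o'
  Position 0: 'g'
Reversed: jodog

jodog


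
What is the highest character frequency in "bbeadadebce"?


Input: bbeadadebce
Character counts:
  'a': 2
  'b': 3
  'c': 1
  'd': 2
  'e': 3
Maximum frequency: 3

3


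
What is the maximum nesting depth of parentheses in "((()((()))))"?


Input: "((()((()))))"
Tracking depth:
  Position 0 '(': depth becomes 1
  Position 1 '(': depth becomes 2
  Position 2 '(': depth becomes 3
  Position 3 ')': depth becomes 2
  Position 4 '(': depth becomes 3
  Position 5 '(': depth becomes 4
  Position 6 '(': depth becomes 5
  Position 7 ')': depth becomes 4
  Position 8 ')': depth becomes 3
  Position 9 ')': depth becomes 2
  Position 10 ')': depth becomes 1
  Position 11 ')': depth becomes 0
Maximum depth reached: 5

5


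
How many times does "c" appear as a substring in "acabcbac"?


Searching for "c" in "acabcbac"
Scanning each position:
  Position 0: "a" => no
  Position 1: "c" => MATCH
  Position 2: "a" => no
  Position 3: "b" => no
  Position 4: "c" => MATCH
  Position 5: "b" => no
  Position 6: "a" => no
  Position 7: "c" => MATCH
Total occurrences: 3

3


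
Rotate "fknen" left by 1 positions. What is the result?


Input: "fknen", rotate left by 1
First 1 characters: "f"
Remaining characters: "knen"
Concatenate remaining + first: "knen" + "f" = "knenf"

knenf


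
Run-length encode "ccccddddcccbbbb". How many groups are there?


Input: ccccddddcccbbbb
Scanning for consecutive runs:
  Group 1: 'c' x 4 (positions 0-3)
  Group 2: 'd' x 4 (positions 4-7)
  Group 3: 'c' x 3 (positions 8-10)
  Group 4: 'b' x 4 (positions 11-14)
Total groups: 4

4


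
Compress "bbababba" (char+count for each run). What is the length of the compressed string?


Input: bbababba
Runs:
  'b' x 2 => "b2"
  'a' x 1 => "a1"
  'b' x 1 => "b1"
  'a' x 1 => "a1"
  'b' x 2 => "b2"
  'a' x 1 => "a1"
Compressed: "b2a1b1a1b2a1"
Compressed length: 12

12


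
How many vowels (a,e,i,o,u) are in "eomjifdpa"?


Input: eomjifdpa
Checking each character:
  'e' at position 0: vowel (running total: 1)
  'o' at position 1: vowel (running total: 2)
  'm' at position 2: consonant
  'j' at position 3: consonant
  'i' at position 4: vowel (running total: 3)
  'f' at position 5: consonant
  'd' at position 6: consonant
  'p' at position 7: consonant
  'a' at position 8: vowel (running total: 4)
Total vowels: 4

4


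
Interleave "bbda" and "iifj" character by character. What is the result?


Interleaving "bbda" and "iifj":
  Position 0: 'b' from first, 'i' from second => "bi"
  Position 1: 'b' from first, 'i' from second => "bi"
  Position 2: 'd' from first, 'f' from second => "df"
  Position 3: 'a' from first, 'j' from second => "aj"
Result: bibidfaj

bibidfaj


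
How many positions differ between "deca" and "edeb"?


Comparing "deca" and "edeb" position by position:
  Position 0: 'd' vs 'e' => DIFFER
  Position 1: 'e' vs 'd' => DIFFER
  Position 2: 'c' vs 'e' => DIFFER
  Position 3: 'a' vs 'b' => DIFFER
Positions that differ: 4

4


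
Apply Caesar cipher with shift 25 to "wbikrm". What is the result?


Caesar cipher: shift "wbikrm" by 25
  'w' (pos 22) + 25 = pos 21 = 'v'
  'b' (pos 1) + 25 = pos 0 = 'a'
  'i' (pos 8) + 25 = pos 7 = 'h'
  'k' (pos 10) + 25 = pos 9 = 'j'
  'r' (pos 17) + 25 = pos 16 = 'q'
  'm' (pos 12) + 25 = pos 11 = 'l'
Result: vahjql

vahjql


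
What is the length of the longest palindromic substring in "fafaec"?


Input: "fafaec"
Checking substrings for palindromes:
  [0:3] "faf" (len 3) => palindrome
  [1:4] "afa" (len 3) => palindrome
Longest palindromic substring: "faf" with length 3

3


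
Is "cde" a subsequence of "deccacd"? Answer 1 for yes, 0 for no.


Check if "cde" is a subsequence of "deccacd"
Greedy scan:
  Position 0 ('d'): no match needed
  Position 1 ('e'): no match needed
  Position 2 ('c'): matches sub[0] = 'c'
  Position 3 ('c'): no match needed
  Position 4 ('a'): no match needed
  Position 5 ('c'): no match needed
  Position 6 ('d'): matches sub[1] = 'd'
Only matched 2/3 characters => not a subsequence

0


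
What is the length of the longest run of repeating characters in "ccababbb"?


Input: "ccababbb"
Scanning for longest run:
  Position 1 ('c'): continues run of 'c', length=2
  Position 2 ('a'): new char, reset run to 1
  Position 3 ('b'): new char, reset run to 1
  Position 4 ('a'): new char, reset run to 1
  Position 5 ('b'): new char, reset run to 1
  Position 6 ('b'): continues run of 'b', length=2
  Position 7 ('b'): continues run of 'b', length=3
Longest run: 'b' with length 3

3


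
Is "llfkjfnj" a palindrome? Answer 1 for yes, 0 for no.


Input: llfkjfnj
Reversed: jnfjkfll
  Compare pos 0 ('l') with pos 7 ('j'): MISMATCH
  Compare pos 1 ('l') with pos 6 ('n'): MISMATCH
  Compare pos 2 ('f') with pos 5 ('f'): match
  Compare pos 3 ('k') with pos 4 ('j'): MISMATCH
Result: not a palindrome

0


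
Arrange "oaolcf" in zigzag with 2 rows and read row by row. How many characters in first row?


Zigzag "oaolcf" into 2 rows:
Placing characters:
  'o' => row 0
  'a' => row 1
  'o' => row 0
  'l' => row 1
  'c' => row 0
  'f' => row 1
Rows:
  Row 0: "ooc"
  Row 1: "alf"
First row length: 3

3


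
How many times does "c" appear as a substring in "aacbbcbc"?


Searching for "c" in "aacbbcbc"
Scanning each position:
  Position 0: "a" => no
  Position 1: "a" => no
  Position 2: "c" => MATCH
  Position 3: "b" => no
  Position 4: "b" => no
  Position 5: "c" => MATCH
  Position 6: "b" => no
  Position 7: "c" => MATCH
Total occurrences: 3

3


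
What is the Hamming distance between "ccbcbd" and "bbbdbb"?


Comparing "ccbcbd" and "bbbdbb" position by position:
  Position 0: 'c' vs 'b' => differ
  Position 1: 'c' vs 'b' => differ
  Position 2: 'b' vs 'b' => same
  Position 3: 'c' vs 'd' => differ
  Position 4: 'b' vs 'b' => same
  Position 5: 'd' vs 'b' => differ
Total differences (Hamming distance): 4

4


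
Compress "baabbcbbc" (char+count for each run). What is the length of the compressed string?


Input: baabbcbbc
Runs:
  'b' x 1 => "b1"
  'a' x 2 => "a2"
  'b' x 2 => "b2"
  'c' x 1 => "c1"
  'b' x 2 => "b2"
  'c' x 1 => "c1"
Compressed: "b1a2b2c1b2c1"
Compressed length: 12

12


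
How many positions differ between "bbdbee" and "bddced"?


Comparing "bbdbee" and "bddced" position by position:
  Position 0: 'b' vs 'b' => same
  Position 1: 'b' vs 'd' => DIFFER
  Position 2: 'd' vs 'd' => same
  Position 3: 'b' vs 'c' => DIFFER
  Position 4: 'e' vs 'e' => same
  Position 5: 'e' vs 'd' => DIFFER
Positions that differ: 3

3


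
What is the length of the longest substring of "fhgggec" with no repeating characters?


Input: "fhgggec"
Sliding window (track last position of each char):
  Position 0 ('f'): window [0,0] length 1 -- new best
  Position 1 ('h'): window [0,1] length 2 -- new best
  Position 2 ('g'): window [0,2] length 3 -- new best
  Position 3 ('g'): repeat (last at 2), move window start to 3
  Position 3 ('g'): window [3,3] length 1
  Position 4 ('g'): repeat (last at 3), move window start to 4
  Position 4 ('g'): window [4,4] length 1
  Position 5 ('e'): window [4,5] length 2
  Position 6 ('c'): window [4,6] length 3
Longest substring with no repeats: "fhg" with length 3

3


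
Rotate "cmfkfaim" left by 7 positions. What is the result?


Input: "cmfkfaim", rotate left by 7
First 7 characters: "cmfkfai"
Remaining characters: "m"
Concatenate remaining + first: "m" + "cmfkfai" = "mcmfkfai"

mcmfkfai


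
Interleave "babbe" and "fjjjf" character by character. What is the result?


Interleaving "babbe" and "fjjjf":
  Position 0: 'b' from first, 'f' from second => "bf"
  Position 1: 'a' from first, 'j' from second => "aj"
  Position 2: 'b' from first, 'j' from second => "bj"
  Position 3: 'b' from first, 'j' from second => "bj"
  Position 4: 'e' from first, 'f' from second => "ef"
Result: bfajbjbjef

bfajbjbjef


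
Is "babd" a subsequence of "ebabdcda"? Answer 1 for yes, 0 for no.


Check if "babd" is a subsequence of "ebabdcda"
Greedy scan:
  Position 0 ('e'): no match needed
  Position 1 ('b'): matches sub[0] = 'b'
  Position 2 ('a'): matches sub[1] = 'a'
  Position 3 ('b'): matches sub[2] = 'b'
  Position 4 ('d'): matches sub[3] = 'd'
  Position 5 ('c'): no match needed
  Position 6 ('d'): no match needed
  Position 7 ('a'): no match needed
All 4 characters matched => is a subsequence

1


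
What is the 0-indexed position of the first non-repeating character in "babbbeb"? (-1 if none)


Input: babbbeb
Character frequencies:
  'a': 1
  'b': 5
  'e': 1
Scanning left to right for freq == 1:
  Position 0 ('b'): freq=5, skip
  Position 1 ('a'): unique! => answer = 1

1


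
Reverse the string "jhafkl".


Input: jhafkl
Reading characters right to left:
  Position 5: 'l'
  Position 4: 'k'
  Position 3: 'f'
  Position 2: 'a'
  Position 1: 'h'
  Position 0: 'j'
Reversed: lkfahj

lkfahj


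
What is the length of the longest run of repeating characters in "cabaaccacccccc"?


Input: "cabaaccacccccc"
Scanning for longest run:
  Position 1 ('a'): new char, reset run to 1
  Position 2 ('b'): new char, reset run to 1
  Position 3 ('a'): new char, reset run to 1
  Position 4 ('a'): continues run of 'a', length=2
  Position 5 ('c'): new char, reset run to 1
  Position 6 ('c'): continues run of 'c', length=2
  Position 7 ('a'): new char, reset run to 1
  Position 8 ('c'): new char, reset run to 1
  Position 9 ('c'): continues run of 'c', length=2
  Position 10 ('c'): continues run of 'c', length=3
  Position 11 ('c'): continues run of 'c', length=4
  Position 12 ('c'): continues run of 'c', length=5
  Position 13 ('c'): continues run of 'c', length=6
Longest run: 'c' with length 6

6


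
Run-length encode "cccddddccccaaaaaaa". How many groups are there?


Input: cccddddccccaaaaaaa
Scanning for consecutive runs:
  Group 1: 'c' x 3 (positions 0-2)
  Group 2: 'd' x 4 (positions 3-6)
  Group 3: 'c' x 4 (positions 7-10)
  Group 4: 'a' x 7 (positions 11-17)
Total groups: 4

4


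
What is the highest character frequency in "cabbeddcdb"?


Input: cabbeddcdb
Character counts:
  'a': 1
  'b': 3
  'c': 2
  'd': 3
  'e': 1
Maximum frequency: 3

3


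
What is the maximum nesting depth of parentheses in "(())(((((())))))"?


Input: "(())(((((())))))"
Tracking depth:
  Position 0 '(': depth becomes 1
  Position 1 '(': depth becomes 2
  Position 2 ')': depth becomes 1
  Position 3 ')': depth becomes 0
  Position 4 '(': depth becomes 1
  Position 5 '(': depth becomes 2
  Position 6 '(': depth becomes 3
  Position 7 '(': depth becomes 4
  Position 8 '(': depth becomes 5
  Position 9 '(': depth becomes 6
  Position 10 ')': depth becomes 5
  Position 11 ')': depth becomes 4
  Position 12 ')': depth becomes 3
  Position 13 ')': depth becomes 2
  Position 14 ')': depth becomes 1
  Position 15 ')': depth becomes 0
Maximum depth reached: 6

6


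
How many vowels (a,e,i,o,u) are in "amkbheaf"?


Input: amkbheaf
Checking each character:
  'a' at position 0: vowel (running total: 1)
  'm' at position 1: consonant
  'k' at position 2: consonant
  'b' at position 3: consonant
  'h' at position 4: consonant
  'e' at position 5: vowel (running total: 2)
  'a' at position 6: vowel (running total: 3)
  'f' at position 7: consonant
Total vowels: 3

3


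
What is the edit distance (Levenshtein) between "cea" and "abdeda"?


Computing edit distance: "cea" -> "abdeda"
DP table:
           a    b    d    e    d    a
      0    1    2    3    4    5    6
  c   1    1    2    3    4    5    6
  e   2    2    2    3    3    4    5
  a   3    2    3    3    4    4    4
Edit distance = dp[3][6] = 4

4


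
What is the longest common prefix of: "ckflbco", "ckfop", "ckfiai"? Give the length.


Words: ckflbco, ckfop, ckfiai
  Position 0: all 'c' => match
  Position 1: all 'k' => match
  Position 2: all 'f' => match
  Position 3: ('l', 'o', 'i') => mismatch, stop
LCP = "ckf" (length 3)

3


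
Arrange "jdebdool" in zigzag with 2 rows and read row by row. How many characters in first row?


Zigzag "jdebdool" into 2 rows:
Placing characters:
  'j' => row 0
  'd' => row 1
  'e' => row 0
  'b' => row 1
  'd' => row 0
  'o' => row 1
  'o' => row 0
  'l' => row 1
Rows:
  Row 0: "jedo"
  Row 1: "dbol"
First row length: 4

4


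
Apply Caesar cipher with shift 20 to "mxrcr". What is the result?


Caesar cipher: shift "mxrcr" by 20
  'm' (pos 12) + 20 = pos 6 = 'g'
  'x' (pos 23) + 20 = pos 17 = 'r'
  'r' (pos 17) + 20 = pos 11 = 'l'
  'c' (pos 2) + 20 = pos 22 = 'w'
  'r' (pos 17) + 20 = pos 11 = 'l'
Result: grlwl

grlwl


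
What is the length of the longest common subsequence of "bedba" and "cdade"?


LCS of "bedba" and "cdade"
DP table:
           c    d    a    d    e
      0    0    0    0    0    0
  b   0    0    0    0    0    0
  e   0    0    0    0    0    1
  d   0    0    1    1    1    1
  b   0    0    1    1    1    1
  a   0    0    1    2    2    2
LCS length = dp[5][5] = 2

2


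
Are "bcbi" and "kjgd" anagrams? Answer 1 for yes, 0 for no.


Strings: "bcbi", "kjgd"
Sorted first:  bbci
Sorted second: dgjk
Differ at position 0: 'b' vs 'd' => not anagrams

0
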